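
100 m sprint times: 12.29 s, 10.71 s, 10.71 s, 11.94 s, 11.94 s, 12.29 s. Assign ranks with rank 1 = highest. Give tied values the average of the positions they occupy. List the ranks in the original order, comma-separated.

Sorted (descending): 12.29, 12.29, 11.94, 11.94, 10.71, 10.71
The 2 values of 12.29 occupy positions 1–2 → average rank (1+2)/2 = 1.5.
The 2 values of 11.94 occupy positions 3–4 → average rank (3+4)/2 = 3.5.
The 2 values of 10.71 occupy positions 5–6 → average rank (5+6)/2 = 5.5.

1.5, 5.5, 5.5, 3.5, 3.5, 1.5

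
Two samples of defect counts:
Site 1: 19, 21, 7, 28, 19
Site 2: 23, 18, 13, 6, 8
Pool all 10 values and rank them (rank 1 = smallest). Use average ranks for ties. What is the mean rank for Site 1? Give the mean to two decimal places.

Sorted (ascending): 6, 7, 8, 13, 18, 19, 19, 21, 23, 28
The 2 values of 19 occupy positions 6–7 → average rank (6+7)/2 = 6.5.
Site 1 values → pooled ranks: 19→6.5, 21→8, 7→2, 28→10, 19→6.5
Mean rank = (6.5 + 8 + 2 + 10 + 6.5) / 5 = 6.60

6.60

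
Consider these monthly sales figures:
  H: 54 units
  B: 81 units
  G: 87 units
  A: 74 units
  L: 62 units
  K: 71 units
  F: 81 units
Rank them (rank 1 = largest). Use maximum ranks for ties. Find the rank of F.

Sorted (descending): 87, 81, 81, 74, 71, 62, 54
The 2 values of 81 occupy positions 2–3 → each gets rank 3.
F has value 81 units → rank 3.

3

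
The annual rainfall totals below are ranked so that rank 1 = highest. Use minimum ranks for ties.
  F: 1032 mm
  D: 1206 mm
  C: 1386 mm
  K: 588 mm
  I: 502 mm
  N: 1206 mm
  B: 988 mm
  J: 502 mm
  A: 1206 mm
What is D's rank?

2

Sorted (descending): 1386, 1206, 1206, 1206, 1032, 988, 588, 502, 502
The 3 values of 1206 occupy positions 2–4 → each gets rank 2.
The 2 values of 502 occupy positions 8–9 → each gets rank 8.
D has value 1206 mm → rank 2.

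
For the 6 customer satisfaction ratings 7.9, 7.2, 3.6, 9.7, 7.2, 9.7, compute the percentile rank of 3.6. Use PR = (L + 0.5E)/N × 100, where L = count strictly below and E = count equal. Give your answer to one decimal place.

N = 6.
Strictly below 3.6: 0. Equal to 3.6: 1.
PR = (0 + 0.5·1)/6 × 100 = 8.3

8.3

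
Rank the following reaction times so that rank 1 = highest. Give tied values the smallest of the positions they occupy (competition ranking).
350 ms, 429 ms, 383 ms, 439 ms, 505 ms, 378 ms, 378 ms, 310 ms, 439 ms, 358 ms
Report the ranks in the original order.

Sorted (descending): 505, 439, 439, 429, 383, 378, 378, 358, 350, 310
The 2 values of 439 occupy positions 2–3 → each gets rank 2.
The 2 values of 378 occupy positions 6–7 → each gets rank 6.

9, 4, 5, 2, 1, 6, 6, 10, 2, 8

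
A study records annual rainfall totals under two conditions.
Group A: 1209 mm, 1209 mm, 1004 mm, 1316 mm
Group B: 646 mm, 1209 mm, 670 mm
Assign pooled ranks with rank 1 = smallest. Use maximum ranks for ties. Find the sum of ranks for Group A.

Sorted (ascending): 646, 670, 1004, 1209, 1209, 1209, 1316
The 3 values of 1209 occupy positions 4–6 → each gets rank 6.
Group A values → pooled ranks: 1209→6, 1209→6, 1004→3, 1316→7
Rank sum = 6 + 6 + 3 + 7 = 22

22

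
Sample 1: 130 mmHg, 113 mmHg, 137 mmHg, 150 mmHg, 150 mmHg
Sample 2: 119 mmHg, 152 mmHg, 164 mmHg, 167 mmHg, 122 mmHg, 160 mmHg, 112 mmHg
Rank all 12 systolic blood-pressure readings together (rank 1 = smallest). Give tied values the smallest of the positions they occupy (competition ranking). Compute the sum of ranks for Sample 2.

50

Sorted (ascending): 112, 113, 119, 122, 130, 137, 150, 150, 152, 160, 164, 167
The 2 values of 150 occupy positions 7–8 → each gets rank 7.
Sample 2 values → pooled ranks: 119→3, 152→9, 164→11, 167→12, 122→4, 160→10, 112→1
Rank sum = 3 + 9 + 11 + 12 + 4 + 10 + 1 = 50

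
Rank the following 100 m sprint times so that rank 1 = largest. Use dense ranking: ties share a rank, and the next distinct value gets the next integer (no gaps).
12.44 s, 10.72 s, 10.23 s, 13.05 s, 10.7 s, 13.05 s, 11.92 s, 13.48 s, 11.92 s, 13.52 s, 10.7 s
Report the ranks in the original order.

4, 6, 8, 3, 7, 3, 5, 2, 5, 1, 7

Sorted (descending): 13.52, 13.48, 13.05, 13.05, 12.44, 11.92, 11.92, 10.72, 10.7, 10.7, 10.23
The 2 values of 13.05 share dense rank 3.
The 2 values of 11.92 share dense rank 5.
The 2 values of 10.7 share dense rank 7.
Remaining distinct values take the next consecutive integers.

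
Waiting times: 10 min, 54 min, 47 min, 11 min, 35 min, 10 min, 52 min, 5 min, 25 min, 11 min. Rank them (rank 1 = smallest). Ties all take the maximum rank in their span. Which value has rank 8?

Sorted (ascending): 5, 10, 10, 11, 11, 25, 35, 47, 52, 54
The 2 values of 10 occupy positions 2–3 → each gets rank 3.
The 2 values of 11 occupy positions 4–5 → each gets rank 5.
Rank 8 → value 47.

47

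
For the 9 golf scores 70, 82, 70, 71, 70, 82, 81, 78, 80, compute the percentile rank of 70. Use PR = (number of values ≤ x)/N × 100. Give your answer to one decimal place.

N = 9.
Strictly below 70: 0. Equal to 70: 3.
PR = 3/9 × 100 = 33.3

33.3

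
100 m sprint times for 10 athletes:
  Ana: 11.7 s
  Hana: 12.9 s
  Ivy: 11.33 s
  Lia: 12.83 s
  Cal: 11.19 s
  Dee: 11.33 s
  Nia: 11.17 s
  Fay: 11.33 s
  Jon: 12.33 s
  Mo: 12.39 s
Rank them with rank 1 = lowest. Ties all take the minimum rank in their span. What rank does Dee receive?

Sorted (ascending): 11.17, 11.19, 11.33, 11.33, 11.33, 11.7, 12.33, 12.39, 12.83, 12.9
The 3 values of 11.33 occupy positions 3–5 → each gets rank 3.
Dee has value 11.33 s → rank 3.

3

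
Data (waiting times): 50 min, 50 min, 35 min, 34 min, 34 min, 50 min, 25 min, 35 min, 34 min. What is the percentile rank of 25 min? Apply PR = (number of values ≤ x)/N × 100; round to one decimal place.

11.1

N = 9.
Strictly below 25: 0. Equal to 25: 1.
PR = 1/9 × 100 = 11.1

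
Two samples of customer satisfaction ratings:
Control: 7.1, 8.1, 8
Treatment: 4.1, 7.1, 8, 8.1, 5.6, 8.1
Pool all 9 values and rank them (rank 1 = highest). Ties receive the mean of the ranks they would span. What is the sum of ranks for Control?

Sorted (descending): 8.1, 8.1, 8.1, 8, 8, 7.1, 7.1, 5.6, 4.1
The 3 values of 8.1 occupy positions 1–3 → average rank 2.
The 2 values of 8 occupy positions 4–5 → average rank (4+5)/2 = 4.5.
The 2 values of 7.1 occupy positions 6–7 → average rank (6+7)/2 = 6.5.
Control values → pooled ranks: 7.1→6.5, 8.1→2, 8→4.5
Rank sum = 6.5 + 2 + 4.5 = 13

13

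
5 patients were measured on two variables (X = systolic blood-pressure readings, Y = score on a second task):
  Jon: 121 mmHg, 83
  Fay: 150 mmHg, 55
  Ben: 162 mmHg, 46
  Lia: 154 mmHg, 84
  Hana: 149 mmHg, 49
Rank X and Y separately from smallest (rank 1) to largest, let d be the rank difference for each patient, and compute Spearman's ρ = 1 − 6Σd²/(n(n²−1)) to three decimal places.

-0.300

Ranks of variable 1: 1, 3, 5, 4, 2
Ranks of variable 2: 4, 3, 1, 5, 2
d = r₁ − r₂: -3, 0, 4, -1, 0
d²: 9, 0, 16, 1, 0; Σd² = 26
ρ = 1 − 6·26/(5·24) = 1 − 156/120 = -0.300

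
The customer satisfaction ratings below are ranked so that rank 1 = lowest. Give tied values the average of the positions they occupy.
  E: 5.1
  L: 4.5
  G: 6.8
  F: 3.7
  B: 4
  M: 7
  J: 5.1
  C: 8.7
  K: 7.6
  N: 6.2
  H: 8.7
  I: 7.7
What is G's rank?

Sorted (ascending): 3.7, 4, 4.5, 5.1, 5.1, 6.2, 6.8, 7, 7.6, 7.7, 8.7, 8.7
The 2 values of 5.1 occupy positions 4–5 → average rank (4+5)/2 = 4.5.
The 2 values of 8.7 occupy positions 11–12 → average rank (11+12)/2 = 11.5.
G has value 6.8 → rank 7.

7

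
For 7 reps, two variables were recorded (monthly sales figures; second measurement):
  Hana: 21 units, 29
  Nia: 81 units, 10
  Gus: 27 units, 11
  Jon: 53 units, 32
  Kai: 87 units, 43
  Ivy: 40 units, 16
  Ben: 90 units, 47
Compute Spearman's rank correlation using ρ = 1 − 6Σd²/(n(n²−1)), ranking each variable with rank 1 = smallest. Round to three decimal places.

0.536

Ranks of variable 1: 1, 5, 2, 4, 6, 3, 7
Ranks of variable 2: 4, 1, 2, 5, 6, 3, 7
d = r₁ − r₂: -3, 4, 0, -1, 0, 0, 0
d²: 9, 16, 0, 1, 0, 0, 0; Σd² = 26
ρ = 1 − 6·26/(7·48) = 1 − 156/336 = 0.536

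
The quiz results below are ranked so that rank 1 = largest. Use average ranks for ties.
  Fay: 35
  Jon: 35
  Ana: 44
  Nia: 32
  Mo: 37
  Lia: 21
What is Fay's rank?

Sorted (descending): 44, 37, 35, 35, 32, 21
The 2 values of 35 occupy positions 3–4 → average rank (3+4)/2 = 3.5.
Fay has value 35 → rank 3.5.

3.5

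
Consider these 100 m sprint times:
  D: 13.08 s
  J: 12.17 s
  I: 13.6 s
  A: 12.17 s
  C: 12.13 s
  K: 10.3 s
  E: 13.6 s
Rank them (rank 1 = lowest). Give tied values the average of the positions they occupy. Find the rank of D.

5

Sorted (ascending): 10.3, 12.13, 12.17, 12.17, 13.08, 13.6, 13.6
The 2 values of 12.17 occupy positions 3–4 → average rank (3+4)/2 = 3.5.
The 2 values of 13.6 occupy positions 6–7 → average rank (6+7)/2 = 6.5.
D has value 13.08 s → rank 5.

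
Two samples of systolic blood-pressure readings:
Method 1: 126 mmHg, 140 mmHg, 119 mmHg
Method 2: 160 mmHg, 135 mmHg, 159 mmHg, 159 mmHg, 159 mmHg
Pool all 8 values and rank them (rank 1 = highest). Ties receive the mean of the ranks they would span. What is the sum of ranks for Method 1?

20

Sorted (descending): 160, 159, 159, 159, 140, 135, 126, 119
The 3 values of 159 occupy positions 2–4 → average rank 3.
Method 1 values → pooled ranks: 126→7, 140→5, 119→8
Rank sum = 7 + 5 + 8 = 20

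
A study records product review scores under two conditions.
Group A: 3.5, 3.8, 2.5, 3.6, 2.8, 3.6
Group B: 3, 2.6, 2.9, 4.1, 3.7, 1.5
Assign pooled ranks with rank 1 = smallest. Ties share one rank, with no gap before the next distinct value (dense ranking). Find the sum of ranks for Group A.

Sorted (ascending): 1.5, 2.5, 2.6, 2.8, 2.9, 3, 3.5, 3.6, 3.6, 3.7, 3.8, 4.1
The 2 values of 3.6 share dense rank 8.
Remaining distinct values take the next consecutive integers.
Group A values → pooled ranks: 3.5→7, 3.8→10, 2.5→2, 3.6→8, 2.8→4, 3.6→8
Rank sum = 7 + 10 + 2 + 8 + 4 + 8 = 39

39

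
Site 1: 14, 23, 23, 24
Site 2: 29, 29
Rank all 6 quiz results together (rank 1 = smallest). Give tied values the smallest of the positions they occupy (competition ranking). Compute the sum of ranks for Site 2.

10

Sorted (ascending): 14, 23, 23, 24, 29, 29
The 2 values of 23 occupy positions 2–3 → each gets rank 2.
The 2 values of 29 occupy positions 5–6 → each gets rank 5.
Site 2 values → pooled ranks: 29→5, 29→5
Rank sum = 5 + 5 = 10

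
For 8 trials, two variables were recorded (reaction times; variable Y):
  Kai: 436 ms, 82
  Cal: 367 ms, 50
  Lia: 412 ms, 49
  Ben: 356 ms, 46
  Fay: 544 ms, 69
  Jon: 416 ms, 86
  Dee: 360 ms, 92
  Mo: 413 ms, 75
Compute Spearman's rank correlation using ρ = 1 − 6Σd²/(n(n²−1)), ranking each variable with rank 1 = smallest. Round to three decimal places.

0.310

Ranks of variable 1: 7, 3, 4, 1, 8, 6, 2, 5
Ranks of variable 2: 6, 3, 2, 1, 4, 7, 8, 5
d = r₁ − r₂: 1, 0, 2, 0, 4, -1, -6, 0
d²: 1, 0, 4, 0, 16, 1, 36, 0; Σd² = 58
ρ = 1 − 6·58/(8·63) = 1 − 348/504 = 0.310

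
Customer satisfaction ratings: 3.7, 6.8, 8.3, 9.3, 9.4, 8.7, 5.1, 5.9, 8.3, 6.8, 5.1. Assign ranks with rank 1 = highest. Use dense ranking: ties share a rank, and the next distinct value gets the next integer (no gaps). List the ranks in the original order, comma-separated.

Sorted (descending): 9.4, 9.3, 8.7, 8.3, 8.3, 6.8, 6.8, 5.9, 5.1, 5.1, 3.7
The 2 values of 8.3 share dense rank 4.
The 2 values of 6.8 share dense rank 5.
The 2 values of 5.1 share dense rank 7.
Remaining distinct values take the next consecutive integers.

8, 5, 4, 2, 1, 3, 7, 6, 4, 5, 7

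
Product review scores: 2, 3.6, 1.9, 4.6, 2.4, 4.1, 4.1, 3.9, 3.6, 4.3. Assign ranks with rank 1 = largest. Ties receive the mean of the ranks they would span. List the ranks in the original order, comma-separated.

9, 6.5, 10, 1, 8, 3.5, 3.5, 5, 6.5, 2

Sorted (descending): 4.6, 4.3, 4.1, 4.1, 3.9, 3.6, 3.6, 2.4, 2, 1.9
The 2 values of 4.1 occupy positions 3–4 → average rank (3+4)/2 = 3.5.
The 2 values of 3.6 occupy positions 6–7 → average rank (6+7)/2 = 6.5.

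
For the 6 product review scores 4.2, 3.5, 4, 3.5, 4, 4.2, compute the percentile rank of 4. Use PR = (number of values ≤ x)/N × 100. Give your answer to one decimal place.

66.7

N = 6.
Strictly below 4: 2. Equal to 4: 2.
PR = 4/6 × 100 = 66.7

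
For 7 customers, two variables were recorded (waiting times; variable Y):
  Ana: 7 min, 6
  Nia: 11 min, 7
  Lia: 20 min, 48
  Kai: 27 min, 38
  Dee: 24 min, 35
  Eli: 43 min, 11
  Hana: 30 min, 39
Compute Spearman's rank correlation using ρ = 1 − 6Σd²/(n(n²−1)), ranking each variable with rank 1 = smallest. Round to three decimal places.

Ranks of variable 1: 1, 2, 3, 5, 4, 7, 6
Ranks of variable 2: 1, 2, 7, 5, 4, 3, 6
d = r₁ − r₂: 0, 0, -4, 0, 0, 4, 0
d²: 0, 0, 16, 0, 0, 16, 0; Σd² = 32
ρ = 1 − 6·32/(7·48) = 1 − 192/336 = 0.429

0.429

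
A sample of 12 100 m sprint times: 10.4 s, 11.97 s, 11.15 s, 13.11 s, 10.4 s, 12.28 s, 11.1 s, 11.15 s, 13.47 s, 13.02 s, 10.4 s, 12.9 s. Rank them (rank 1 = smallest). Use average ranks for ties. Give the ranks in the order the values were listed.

Sorted (ascending): 10.4, 10.4, 10.4, 11.1, 11.15, 11.15, 11.97, 12.28, 12.9, 13.02, 13.11, 13.47
The 3 values of 10.4 occupy positions 1–3 → average rank 2.
The 2 values of 11.15 occupy positions 5–6 → average rank (5+6)/2 = 5.5.

2, 7, 5.5, 11, 2, 8, 4, 5.5, 12, 10, 2, 9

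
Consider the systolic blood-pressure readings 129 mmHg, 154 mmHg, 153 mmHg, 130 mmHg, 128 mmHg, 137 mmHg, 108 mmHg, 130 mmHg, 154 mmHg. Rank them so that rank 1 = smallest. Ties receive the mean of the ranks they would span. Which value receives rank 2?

Sorted (ascending): 108, 128, 129, 130, 130, 137, 153, 154, 154
The 2 values of 130 occupy positions 4–5 → average rank (4+5)/2 = 4.5.
The 2 values of 154 occupy positions 8–9 → average rank (8+9)/2 = 8.5.
Rank 2 → value 128.

128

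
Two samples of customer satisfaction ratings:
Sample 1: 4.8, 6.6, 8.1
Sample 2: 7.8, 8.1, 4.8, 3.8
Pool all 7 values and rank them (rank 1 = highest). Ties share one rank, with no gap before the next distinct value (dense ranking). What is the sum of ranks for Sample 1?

Sorted (descending): 8.1, 8.1, 7.8, 6.6, 4.8, 4.8, 3.8
The 2 values of 8.1 share dense rank 1.
The 2 values of 4.8 share dense rank 4.
Remaining distinct values take the next consecutive integers.
Sample 1 values → pooled ranks: 4.8→4, 6.6→3, 8.1→1
Rank sum = 4 + 3 + 1 = 8

8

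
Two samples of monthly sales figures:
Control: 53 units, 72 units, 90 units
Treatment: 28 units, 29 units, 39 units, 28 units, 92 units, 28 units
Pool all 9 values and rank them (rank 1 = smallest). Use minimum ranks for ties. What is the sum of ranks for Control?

21

Sorted (ascending): 28, 28, 28, 29, 39, 53, 72, 90, 92
The 3 values of 28 occupy positions 1–3 → each gets rank 1.
Control values → pooled ranks: 53→6, 72→7, 90→8
Rank sum = 6 + 7 + 8 = 21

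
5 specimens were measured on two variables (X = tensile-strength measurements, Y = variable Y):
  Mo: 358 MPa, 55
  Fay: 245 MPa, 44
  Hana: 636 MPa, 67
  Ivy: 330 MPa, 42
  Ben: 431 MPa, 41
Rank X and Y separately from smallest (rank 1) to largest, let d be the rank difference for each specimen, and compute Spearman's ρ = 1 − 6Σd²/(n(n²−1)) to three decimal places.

0.300

Ranks of variable 1: 3, 1, 5, 2, 4
Ranks of variable 2: 4, 3, 5, 2, 1
d = r₁ − r₂: -1, -2, 0, 0, 3
d²: 1, 4, 0, 0, 9; Σd² = 14
ρ = 1 − 6·14/(5·24) = 1 − 84/120 = 0.300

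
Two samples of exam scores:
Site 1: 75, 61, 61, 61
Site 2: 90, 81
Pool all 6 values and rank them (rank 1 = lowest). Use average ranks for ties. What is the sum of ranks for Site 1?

10

Sorted (ascending): 61, 61, 61, 75, 81, 90
The 3 values of 61 occupy positions 1–3 → average rank 2.
Site 1 values → pooled ranks: 75→4, 61→2, 61→2, 61→2
Rank sum = 4 + 2 + 2 + 2 = 10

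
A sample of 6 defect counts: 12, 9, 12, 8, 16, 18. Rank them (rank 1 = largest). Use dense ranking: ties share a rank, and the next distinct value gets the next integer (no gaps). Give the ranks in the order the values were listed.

3, 4, 3, 5, 2, 1

Sorted (descending): 18, 16, 12, 12, 9, 8
The 2 values of 12 share dense rank 3.
Remaining distinct values take the next consecutive integers.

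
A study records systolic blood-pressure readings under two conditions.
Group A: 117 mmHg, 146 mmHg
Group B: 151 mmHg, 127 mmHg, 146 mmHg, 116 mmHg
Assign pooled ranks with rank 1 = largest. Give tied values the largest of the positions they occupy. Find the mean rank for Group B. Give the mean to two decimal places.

Sorted (descending): 151, 146, 146, 127, 117, 116
The 2 values of 146 occupy positions 2–3 → each gets rank 3.
Group B values → pooled ranks: 151→1, 127→4, 146→3, 116→6
Mean rank = (1 + 4 + 3 + 6) / 4 = 3.50

3.50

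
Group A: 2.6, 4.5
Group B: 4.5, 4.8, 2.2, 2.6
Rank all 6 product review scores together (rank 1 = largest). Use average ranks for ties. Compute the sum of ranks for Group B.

Sorted (descending): 4.8, 4.5, 4.5, 2.6, 2.6, 2.2
The 2 values of 4.5 occupy positions 2–3 → average rank (2+3)/2 = 2.5.
The 2 values of 2.6 occupy positions 4–5 → average rank (4+5)/2 = 4.5.
Group B values → pooled ranks: 4.5→2.5, 4.8→1, 2.2→6, 2.6→4.5
Rank sum = 2.5 + 1 + 6 + 4.5 = 14

14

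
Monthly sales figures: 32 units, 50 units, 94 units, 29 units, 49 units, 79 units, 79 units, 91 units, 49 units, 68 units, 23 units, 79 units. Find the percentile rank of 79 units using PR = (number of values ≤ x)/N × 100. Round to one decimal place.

83.3

N = 12.
Strictly below 79: 7. Equal to 79: 3.
PR = 10/12 × 100 = 83.3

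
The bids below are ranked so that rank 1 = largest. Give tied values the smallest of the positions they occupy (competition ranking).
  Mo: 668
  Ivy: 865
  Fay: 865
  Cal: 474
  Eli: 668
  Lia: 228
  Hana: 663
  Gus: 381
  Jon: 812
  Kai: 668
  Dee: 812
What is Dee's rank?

Sorted (descending): 865, 865, 812, 812, 668, 668, 668, 663, 474, 381, 228
The 2 values of 865 occupy positions 1–2 → each gets rank 1.
The 2 values of 812 occupy positions 3–4 → each gets rank 3.
The 3 values of 668 occupy positions 5–7 → each gets rank 5.
Dee has value 812 → rank 3.

3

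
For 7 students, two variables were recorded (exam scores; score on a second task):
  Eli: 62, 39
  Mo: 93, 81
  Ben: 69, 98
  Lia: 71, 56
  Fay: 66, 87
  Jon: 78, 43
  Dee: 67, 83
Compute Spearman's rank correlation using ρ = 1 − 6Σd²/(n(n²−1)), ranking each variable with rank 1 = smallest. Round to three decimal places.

-0.036

Ranks of variable 1: 1, 7, 4, 5, 2, 6, 3
Ranks of variable 2: 1, 4, 7, 3, 6, 2, 5
d = r₁ − r₂: 0, 3, -3, 2, -4, 4, -2
d²: 0, 9, 9, 4, 16, 16, 4; Σd² = 58
ρ = 1 − 6·58/(7·48) = 1 − 348/336 = -0.036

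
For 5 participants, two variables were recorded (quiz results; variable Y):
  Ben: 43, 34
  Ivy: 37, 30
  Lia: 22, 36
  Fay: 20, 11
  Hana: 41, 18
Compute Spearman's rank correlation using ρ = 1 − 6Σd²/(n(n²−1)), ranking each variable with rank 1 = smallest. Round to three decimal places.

Ranks of variable 1: 5, 3, 2, 1, 4
Ranks of variable 2: 4, 3, 5, 1, 2
d = r₁ − r₂: 1, 0, -3, 0, 2
d²: 1, 0, 9, 0, 4; Σd² = 14
ρ = 1 − 6·14/(5·24) = 1 − 84/120 = 0.300

0.300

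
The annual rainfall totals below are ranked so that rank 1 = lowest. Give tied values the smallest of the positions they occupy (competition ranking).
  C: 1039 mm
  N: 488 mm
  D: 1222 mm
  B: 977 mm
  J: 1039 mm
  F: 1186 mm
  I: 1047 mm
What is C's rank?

3

Sorted (ascending): 488, 977, 1039, 1039, 1047, 1186, 1222
The 2 values of 1039 occupy positions 3–4 → each gets rank 3.
C has value 1039 mm → rank 3.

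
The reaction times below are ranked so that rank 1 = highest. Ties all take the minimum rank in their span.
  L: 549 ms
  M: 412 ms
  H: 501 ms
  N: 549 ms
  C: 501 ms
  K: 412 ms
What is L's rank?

1

Sorted (descending): 549, 549, 501, 501, 412, 412
The 2 values of 549 occupy positions 1–2 → each gets rank 1.
The 2 values of 501 occupy positions 3–4 → each gets rank 3.
The 2 values of 412 occupy positions 5–6 → each gets rank 5.
L has value 549 ms → rank 1.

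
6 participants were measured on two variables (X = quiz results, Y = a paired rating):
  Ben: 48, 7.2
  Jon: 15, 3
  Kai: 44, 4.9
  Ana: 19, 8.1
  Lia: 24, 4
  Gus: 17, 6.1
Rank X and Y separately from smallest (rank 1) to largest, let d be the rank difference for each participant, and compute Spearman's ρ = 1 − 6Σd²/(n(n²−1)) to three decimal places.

0.371

Ranks of variable 1: 6, 1, 5, 3, 4, 2
Ranks of variable 2: 5, 1, 3, 6, 2, 4
d = r₁ − r₂: 1, 0, 2, -3, 2, -2
d²: 1, 0, 4, 9, 4, 4; Σd² = 22
ρ = 1 − 6·22/(6·35) = 1 − 132/210 = 0.371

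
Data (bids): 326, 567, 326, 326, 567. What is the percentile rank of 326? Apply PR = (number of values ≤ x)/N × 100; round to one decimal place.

60.0

N = 5.
Strictly below 326: 0. Equal to 326: 3.
PR = 3/5 × 100 = 60.0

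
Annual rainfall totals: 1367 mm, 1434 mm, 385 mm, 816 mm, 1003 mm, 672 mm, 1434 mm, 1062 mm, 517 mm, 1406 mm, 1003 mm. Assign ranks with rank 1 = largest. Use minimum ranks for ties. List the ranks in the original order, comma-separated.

Sorted (descending): 1434, 1434, 1406, 1367, 1062, 1003, 1003, 816, 672, 517, 385
The 2 values of 1434 occupy positions 1–2 → each gets rank 1.
The 2 values of 1003 occupy positions 6–7 → each gets rank 6.

4, 1, 11, 8, 6, 9, 1, 5, 10, 3, 6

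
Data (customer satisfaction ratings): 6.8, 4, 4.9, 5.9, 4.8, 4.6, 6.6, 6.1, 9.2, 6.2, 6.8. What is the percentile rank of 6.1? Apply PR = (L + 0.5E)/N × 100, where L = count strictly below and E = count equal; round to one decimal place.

50.0

N = 11.
Strictly below 6.1: 5. Equal to 6.1: 1.
PR = (5 + 0.5·1)/11 × 100 = 50.0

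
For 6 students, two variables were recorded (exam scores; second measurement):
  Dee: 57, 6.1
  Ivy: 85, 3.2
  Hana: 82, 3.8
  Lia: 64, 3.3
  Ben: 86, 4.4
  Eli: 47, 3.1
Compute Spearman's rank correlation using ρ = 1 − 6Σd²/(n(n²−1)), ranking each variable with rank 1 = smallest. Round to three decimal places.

0.257

Ranks of variable 1: 2, 5, 4, 3, 6, 1
Ranks of variable 2: 6, 2, 4, 3, 5, 1
d = r₁ − r₂: -4, 3, 0, 0, 1, 0
d²: 16, 9, 0, 0, 1, 0; Σd² = 26
ρ = 1 − 6·26/(6·35) = 1 − 156/210 = 0.257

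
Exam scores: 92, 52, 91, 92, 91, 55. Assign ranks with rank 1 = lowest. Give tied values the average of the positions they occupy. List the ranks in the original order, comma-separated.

Sorted (ascending): 52, 55, 91, 91, 92, 92
The 2 values of 91 occupy positions 3–4 → average rank (3+4)/2 = 3.5.
The 2 values of 92 occupy positions 5–6 → average rank (5+6)/2 = 5.5.

5.5, 1, 3.5, 5.5, 3.5, 2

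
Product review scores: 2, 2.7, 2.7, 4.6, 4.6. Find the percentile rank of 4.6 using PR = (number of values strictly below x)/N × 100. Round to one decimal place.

60.0

N = 5.
Strictly below 4.6: 3. Equal to 4.6: 2.
PR = 3/5 × 100 = 60.0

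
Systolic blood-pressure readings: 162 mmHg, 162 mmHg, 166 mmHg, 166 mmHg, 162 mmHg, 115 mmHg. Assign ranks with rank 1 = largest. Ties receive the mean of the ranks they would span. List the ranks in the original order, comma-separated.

4, 4, 1.5, 1.5, 4, 6

Sorted (descending): 166, 166, 162, 162, 162, 115
The 2 values of 166 occupy positions 1–2 → average rank (1+2)/2 = 1.5.
The 3 values of 162 occupy positions 3–5 → average rank 4.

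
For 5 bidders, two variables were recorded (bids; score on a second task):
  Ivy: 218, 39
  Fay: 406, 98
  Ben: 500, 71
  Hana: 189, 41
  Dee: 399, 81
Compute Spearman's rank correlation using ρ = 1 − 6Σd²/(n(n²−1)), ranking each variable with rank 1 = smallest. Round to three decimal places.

Ranks of variable 1: 2, 4, 5, 1, 3
Ranks of variable 2: 1, 5, 3, 2, 4
d = r₁ − r₂: 1, -1, 2, -1, -1
d²: 1, 1, 4, 1, 1; Σd² = 8
ρ = 1 − 6·8/(5·24) = 1 − 48/120 = 0.600

0.600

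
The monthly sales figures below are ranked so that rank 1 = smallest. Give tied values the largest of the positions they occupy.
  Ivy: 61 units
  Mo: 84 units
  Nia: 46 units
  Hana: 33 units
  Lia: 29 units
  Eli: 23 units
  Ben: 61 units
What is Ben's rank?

6

Sorted (ascending): 23, 29, 33, 46, 61, 61, 84
The 2 values of 61 occupy positions 5–6 → each gets rank 6.
Ben has value 61 units → rank 6.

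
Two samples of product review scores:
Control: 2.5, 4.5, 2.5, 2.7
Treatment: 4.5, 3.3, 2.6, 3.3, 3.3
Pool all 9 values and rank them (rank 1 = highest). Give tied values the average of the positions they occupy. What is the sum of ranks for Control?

Sorted (descending): 4.5, 4.5, 3.3, 3.3, 3.3, 2.7, 2.6, 2.5, 2.5
The 2 values of 4.5 occupy positions 1–2 → average rank (1+2)/2 = 1.5.
The 3 values of 3.3 occupy positions 3–5 → average rank 4.
The 2 values of 2.5 occupy positions 8–9 → average rank (8+9)/2 = 8.5.
Control values → pooled ranks: 2.5→8.5, 4.5→1.5, 2.5→8.5, 2.7→6
Rank sum = 8.5 + 1.5 + 8.5 + 6 = 24.5

24.5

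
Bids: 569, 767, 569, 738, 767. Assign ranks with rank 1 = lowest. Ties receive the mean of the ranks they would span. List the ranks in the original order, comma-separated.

1.5, 4.5, 1.5, 3, 4.5

Sorted (ascending): 569, 569, 738, 767, 767
The 2 values of 569 occupy positions 1–2 → average rank (1+2)/2 = 1.5.
The 2 values of 767 occupy positions 4–5 → average rank (4+5)/2 = 4.5.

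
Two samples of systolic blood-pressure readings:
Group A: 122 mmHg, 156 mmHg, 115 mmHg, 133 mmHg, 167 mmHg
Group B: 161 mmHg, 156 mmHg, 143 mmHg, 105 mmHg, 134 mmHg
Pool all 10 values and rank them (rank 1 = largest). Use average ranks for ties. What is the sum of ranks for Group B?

26.5

Sorted (descending): 167, 161, 156, 156, 143, 134, 133, 122, 115, 105
The 2 values of 156 occupy positions 3–4 → average rank (3+4)/2 = 3.5.
Group B values → pooled ranks: 161→2, 156→3.5, 143→5, 105→10, 134→6
Rank sum = 2 + 3.5 + 5 + 10 + 6 = 26.5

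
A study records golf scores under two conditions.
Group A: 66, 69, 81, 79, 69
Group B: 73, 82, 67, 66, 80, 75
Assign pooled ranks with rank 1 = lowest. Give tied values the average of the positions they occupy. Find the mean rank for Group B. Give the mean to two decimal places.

6.25

Sorted (ascending): 66, 66, 67, 69, 69, 73, 75, 79, 80, 81, 82
The 2 values of 66 occupy positions 1–2 → average rank (1+2)/2 = 1.5.
The 2 values of 69 occupy positions 4–5 → average rank (4+5)/2 = 4.5.
Group B values → pooled ranks: 73→6, 82→11, 67→3, 66→1.5, 80→9, 75→7
Mean rank = (6 + 11 + 3 + 1.5 + 9 + 7) / 6 = 6.25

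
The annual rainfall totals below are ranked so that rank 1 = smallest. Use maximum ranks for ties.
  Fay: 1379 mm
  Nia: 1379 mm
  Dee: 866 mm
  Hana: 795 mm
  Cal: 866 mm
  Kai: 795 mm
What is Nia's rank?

Sorted (ascending): 795, 795, 866, 866, 1379, 1379
The 2 values of 795 occupy positions 1–2 → each gets rank 2.
The 2 values of 866 occupy positions 3–4 → each gets rank 4.
The 2 values of 1379 occupy positions 5–6 → each gets rank 6.
Nia has value 1379 mm → rank 6.

6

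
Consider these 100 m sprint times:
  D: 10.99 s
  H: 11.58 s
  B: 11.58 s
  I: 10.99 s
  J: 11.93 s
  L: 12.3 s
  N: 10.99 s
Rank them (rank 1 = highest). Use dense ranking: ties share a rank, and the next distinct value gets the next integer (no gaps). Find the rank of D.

Sorted (descending): 12.3, 11.93, 11.58, 11.58, 10.99, 10.99, 10.99
The 2 values of 11.58 share dense rank 3.
The 3 values of 10.99 share dense rank 4.
Remaining distinct values take the next consecutive integers.
D has value 10.99 s → rank 4.

4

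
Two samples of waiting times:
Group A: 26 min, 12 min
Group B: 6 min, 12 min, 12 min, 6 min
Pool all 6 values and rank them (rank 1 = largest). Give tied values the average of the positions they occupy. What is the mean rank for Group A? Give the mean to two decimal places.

Sorted (descending): 26, 12, 12, 12, 6, 6
The 3 values of 12 occupy positions 2–4 → average rank 3.
The 2 values of 6 occupy positions 5–6 → average rank (5+6)/2 = 5.5.
Group A values → pooled ranks: 26→1, 12→3
Mean rank = (1 + 3) / 2 = 2.00

2.00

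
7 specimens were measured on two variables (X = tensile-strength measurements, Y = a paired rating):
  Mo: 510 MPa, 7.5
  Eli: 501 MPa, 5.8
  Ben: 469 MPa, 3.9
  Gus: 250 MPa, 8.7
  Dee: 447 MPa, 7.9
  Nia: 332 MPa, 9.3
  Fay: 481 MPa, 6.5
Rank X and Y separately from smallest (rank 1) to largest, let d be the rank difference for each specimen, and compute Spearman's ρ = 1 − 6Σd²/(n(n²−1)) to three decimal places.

-0.643

Ranks of variable 1: 7, 6, 4, 1, 3, 2, 5
Ranks of variable 2: 4, 2, 1, 6, 5, 7, 3
d = r₁ − r₂: 3, 4, 3, -5, -2, -5, 2
d²: 9, 16, 9, 25, 4, 25, 4; Σd² = 92
ρ = 1 − 6·92/(7·48) = 1 − 552/336 = -0.643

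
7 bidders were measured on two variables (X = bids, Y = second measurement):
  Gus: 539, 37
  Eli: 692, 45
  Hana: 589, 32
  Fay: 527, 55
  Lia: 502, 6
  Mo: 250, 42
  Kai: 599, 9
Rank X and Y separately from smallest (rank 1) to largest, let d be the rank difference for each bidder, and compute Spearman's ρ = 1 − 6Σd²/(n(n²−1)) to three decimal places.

Ranks of variable 1: 4, 7, 5, 3, 2, 1, 6
Ranks of variable 2: 4, 6, 3, 7, 1, 5, 2
d = r₁ − r₂: 0, 1, 2, -4, 1, -4, 4
d²: 0, 1, 4, 16, 1, 16, 16; Σd² = 54
ρ = 1 − 6·54/(7·48) = 1 − 324/336 = 0.036

0.036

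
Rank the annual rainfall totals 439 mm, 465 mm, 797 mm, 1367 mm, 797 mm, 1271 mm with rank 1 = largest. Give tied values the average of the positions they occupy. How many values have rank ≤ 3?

2

Sorted (descending): 1367, 1271, 797, 797, 465, 439
The 2 values of 797 occupy positions 3–4 → average rank (3+4)/2 = 3.5.
Ranks ≤ 3: {1, 2} → 2 values.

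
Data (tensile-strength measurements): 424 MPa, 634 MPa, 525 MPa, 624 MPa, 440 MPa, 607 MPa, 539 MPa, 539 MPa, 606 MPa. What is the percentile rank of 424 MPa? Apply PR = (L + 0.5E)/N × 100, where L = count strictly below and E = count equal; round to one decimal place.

N = 9.
Strictly below 424: 0. Equal to 424: 1.
PR = (0 + 0.5·1)/9 × 100 = 5.6

5.6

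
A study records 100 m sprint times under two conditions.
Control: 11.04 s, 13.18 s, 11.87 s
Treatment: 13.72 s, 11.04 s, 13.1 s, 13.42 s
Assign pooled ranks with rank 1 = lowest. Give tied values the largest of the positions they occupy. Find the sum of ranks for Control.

Sorted (ascending): 11.04, 11.04, 11.87, 13.1, 13.18, 13.42, 13.72
The 2 values of 11.04 occupy positions 1–2 → each gets rank 2.
Control values → pooled ranks: 11.04→2, 13.18→5, 11.87→3
Rank sum = 2 + 5 + 3 = 10

10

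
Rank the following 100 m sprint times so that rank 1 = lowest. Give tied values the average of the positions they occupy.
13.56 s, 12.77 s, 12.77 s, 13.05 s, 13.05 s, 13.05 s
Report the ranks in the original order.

6, 1.5, 1.5, 4, 4, 4

Sorted (ascending): 12.77, 12.77, 13.05, 13.05, 13.05, 13.56
The 2 values of 12.77 occupy positions 1–2 → average rank (1+2)/2 = 1.5.
The 3 values of 13.05 occupy positions 3–5 → average rank 4.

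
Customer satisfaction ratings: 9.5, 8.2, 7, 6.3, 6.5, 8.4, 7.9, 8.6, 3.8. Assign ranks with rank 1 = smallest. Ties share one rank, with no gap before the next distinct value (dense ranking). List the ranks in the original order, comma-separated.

Sorted (ascending): 3.8, 6.3, 6.5, 7, 7.9, 8.2, 8.4, 8.6, 9.5
No ties — each value takes its position as its rank.

9, 6, 4, 2, 3, 7, 5, 8, 1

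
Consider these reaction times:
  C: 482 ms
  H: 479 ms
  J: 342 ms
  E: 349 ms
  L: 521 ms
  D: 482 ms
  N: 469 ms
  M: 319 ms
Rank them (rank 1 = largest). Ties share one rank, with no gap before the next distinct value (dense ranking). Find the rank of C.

2

Sorted (descending): 521, 482, 482, 479, 469, 349, 342, 319
The 2 values of 482 share dense rank 2.
Remaining distinct values take the next consecutive integers.
C has value 482 ms → rank 2.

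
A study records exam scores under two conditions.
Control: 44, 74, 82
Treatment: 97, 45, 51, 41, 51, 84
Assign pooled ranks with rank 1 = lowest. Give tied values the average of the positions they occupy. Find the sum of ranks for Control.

15

Sorted (ascending): 41, 44, 45, 51, 51, 74, 82, 84, 97
The 2 values of 51 occupy positions 4–5 → average rank (4+5)/2 = 4.5.
Control values → pooled ranks: 44→2, 74→6, 82→7
Rank sum = 2 + 6 + 7 = 15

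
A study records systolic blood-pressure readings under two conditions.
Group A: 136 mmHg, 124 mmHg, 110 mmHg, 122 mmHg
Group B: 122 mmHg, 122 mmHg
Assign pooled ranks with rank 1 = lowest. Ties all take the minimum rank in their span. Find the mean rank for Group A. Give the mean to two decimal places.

3.50

Sorted (ascending): 110, 122, 122, 122, 124, 136
The 3 values of 122 occupy positions 2–4 → each gets rank 2.
Group A values → pooled ranks: 136→6, 124→5, 110→1, 122→2
Mean rank = (6 + 5 + 1 + 2) / 4 = 3.50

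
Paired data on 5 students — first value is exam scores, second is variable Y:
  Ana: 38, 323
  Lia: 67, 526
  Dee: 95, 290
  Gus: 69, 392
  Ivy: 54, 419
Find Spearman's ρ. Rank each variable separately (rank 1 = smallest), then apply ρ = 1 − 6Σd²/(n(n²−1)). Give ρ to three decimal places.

Ranks of variable 1: 1, 3, 5, 4, 2
Ranks of variable 2: 2, 5, 1, 3, 4
d = r₁ − r₂: -1, -2, 4, 1, -2
d²: 1, 4, 16, 1, 4; Σd² = 26
ρ = 1 − 6·26/(5·24) = 1 − 156/120 = -0.300

-0.300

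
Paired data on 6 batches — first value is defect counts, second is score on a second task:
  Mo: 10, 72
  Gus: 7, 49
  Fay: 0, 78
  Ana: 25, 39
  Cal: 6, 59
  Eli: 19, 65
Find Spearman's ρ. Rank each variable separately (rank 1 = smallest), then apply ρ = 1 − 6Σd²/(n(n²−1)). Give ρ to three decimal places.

-0.543

Ranks of variable 1: 4, 3, 1, 6, 2, 5
Ranks of variable 2: 5, 2, 6, 1, 3, 4
d = r₁ − r₂: -1, 1, -5, 5, -1, 1
d²: 1, 1, 25, 25, 1, 1; Σd² = 54
ρ = 1 − 6·54/(6·35) = 1 − 324/210 = -0.543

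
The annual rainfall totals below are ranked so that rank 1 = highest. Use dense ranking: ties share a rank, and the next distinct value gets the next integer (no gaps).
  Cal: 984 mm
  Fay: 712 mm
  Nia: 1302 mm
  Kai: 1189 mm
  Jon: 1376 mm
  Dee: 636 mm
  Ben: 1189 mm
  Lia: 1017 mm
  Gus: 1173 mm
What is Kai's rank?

Sorted (descending): 1376, 1302, 1189, 1189, 1173, 1017, 984, 712, 636
The 2 values of 1189 share dense rank 3.
Remaining distinct values take the next consecutive integers.
Kai has value 1189 mm → rank 3.

3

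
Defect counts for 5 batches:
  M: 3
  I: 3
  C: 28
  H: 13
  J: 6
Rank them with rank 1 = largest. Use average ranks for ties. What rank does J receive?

3

Sorted (descending): 28, 13, 6, 3, 3
The 2 values of 3 occupy positions 4–5 → average rank (4+5)/2 = 4.5.
J has value 6 → rank 3.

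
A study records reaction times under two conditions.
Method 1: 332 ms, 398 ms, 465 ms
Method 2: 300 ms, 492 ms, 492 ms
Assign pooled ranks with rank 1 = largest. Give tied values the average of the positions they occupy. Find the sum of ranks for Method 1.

12

Sorted (descending): 492, 492, 465, 398, 332, 300
The 2 values of 492 occupy positions 1–2 → average rank (1+2)/2 = 1.5.
Method 1 values → pooled ranks: 332→5, 398→4, 465→3
Rank sum = 5 + 4 + 3 = 12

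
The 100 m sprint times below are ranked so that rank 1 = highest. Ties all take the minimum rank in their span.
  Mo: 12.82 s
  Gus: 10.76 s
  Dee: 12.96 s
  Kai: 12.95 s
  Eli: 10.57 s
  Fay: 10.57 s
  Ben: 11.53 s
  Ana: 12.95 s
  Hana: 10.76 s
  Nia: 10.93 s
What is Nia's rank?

Sorted (descending): 12.96, 12.95, 12.95, 12.82, 11.53, 10.93, 10.76, 10.76, 10.57, 10.57
The 2 values of 12.95 occupy positions 2–3 → each gets rank 2.
The 2 values of 10.76 occupy positions 7–8 → each gets rank 7.
The 2 values of 10.57 occupy positions 9–10 → each gets rank 9.
Nia has value 10.93 s → rank 6.

6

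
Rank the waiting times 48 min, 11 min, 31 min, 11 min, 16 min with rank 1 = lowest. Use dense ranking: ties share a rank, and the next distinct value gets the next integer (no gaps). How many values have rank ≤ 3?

Sorted (ascending): 11, 11, 16, 31, 48
The 2 values of 11 share dense rank 1.
Remaining distinct values take the next consecutive integers.
Ranks ≤ 3: {1, 1, 2, 3} → 4 values.

4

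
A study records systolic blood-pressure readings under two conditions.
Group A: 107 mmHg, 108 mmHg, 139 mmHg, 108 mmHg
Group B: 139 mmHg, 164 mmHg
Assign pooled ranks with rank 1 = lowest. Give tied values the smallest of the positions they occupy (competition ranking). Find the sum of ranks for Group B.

Sorted (ascending): 107, 108, 108, 139, 139, 164
The 2 values of 108 occupy positions 2–3 → each gets rank 2.
The 2 values of 139 occupy positions 4–5 → each gets rank 4.
Group B values → pooled ranks: 139→4, 164→6
Rank sum = 4 + 6 = 10

10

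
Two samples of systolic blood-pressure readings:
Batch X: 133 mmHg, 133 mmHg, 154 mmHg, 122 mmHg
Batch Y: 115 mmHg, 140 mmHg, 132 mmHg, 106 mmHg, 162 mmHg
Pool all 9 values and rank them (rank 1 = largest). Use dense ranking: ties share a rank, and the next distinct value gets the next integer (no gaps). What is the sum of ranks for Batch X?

16

Sorted (descending): 162, 154, 140, 133, 133, 132, 122, 115, 106
The 2 values of 133 share dense rank 4.
Remaining distinct values take the next consecutive integers.
Batch X values → pooled ranks: 133→4, 133→4, 154→2, 122→6
Rank sum = 4 + 4 + 2 + 6 = 16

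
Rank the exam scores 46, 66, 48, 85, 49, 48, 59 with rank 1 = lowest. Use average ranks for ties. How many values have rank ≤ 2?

1

Sorted (ascending): 46, 48, 48, 49, 59, 66, 85
The 2 values of 48 occupy positions 2–3 → average rank (2+3)/2 = 2.5.
Ranks ≤ 2: {1} → 1 value.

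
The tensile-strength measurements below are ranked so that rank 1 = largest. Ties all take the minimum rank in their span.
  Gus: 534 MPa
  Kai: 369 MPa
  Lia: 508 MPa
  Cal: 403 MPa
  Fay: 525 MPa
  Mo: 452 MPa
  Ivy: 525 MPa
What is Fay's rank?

Sorted (descending): 534, 525, 525, 508, 452, 403, 369
The 2 values of 525 occupy positions 2–3 → each gets rank 2.
Fay has value 525 MPa → rank 2.

2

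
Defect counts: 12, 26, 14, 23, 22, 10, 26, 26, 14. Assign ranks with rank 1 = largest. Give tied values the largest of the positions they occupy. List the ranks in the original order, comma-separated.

8, 3, 7, 4, 5, 9, 3, 3, 7

Sorted (descending): 26, 26, 26, 23, 22, 14, 14, 12, 10
The 3 values of 26 occupy positions 1–3 → each gets rank 3.
The 2 values of 14 occupy positions 6–7 → each gets rank 7.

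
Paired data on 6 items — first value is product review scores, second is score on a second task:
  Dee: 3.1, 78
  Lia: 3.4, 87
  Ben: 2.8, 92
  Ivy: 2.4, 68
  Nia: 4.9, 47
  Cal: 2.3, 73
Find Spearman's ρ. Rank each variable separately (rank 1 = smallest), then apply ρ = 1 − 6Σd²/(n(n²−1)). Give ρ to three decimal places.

-0.086

Ranks of variable 1: 4, 5, 3, 2, 6, 1
Ranks of variable 2: 4, 5, 6, 2, 1, 3
d = r₁ − r₂: 0, 0, -3, 0, 5, -2
d²: 0, 0, 9, 0, 25, 4; Σd² = 38
ρ = 1 − 6·38/(6·35) = 1 − 228/210 = -0.086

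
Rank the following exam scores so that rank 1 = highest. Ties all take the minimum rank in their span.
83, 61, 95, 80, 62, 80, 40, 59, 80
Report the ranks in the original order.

Sorted (descending): 95, 83, 80, 80, 80, 62, 61, 59, 40
The 3 values of 80 occupy positions 3–5 → each gets rank 3.

2, 7, 1, 3, 6, 3, 9, 8, 3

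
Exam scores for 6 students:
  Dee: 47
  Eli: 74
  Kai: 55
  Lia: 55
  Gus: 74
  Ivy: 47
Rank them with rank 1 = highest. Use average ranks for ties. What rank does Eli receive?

1.5

Sorted (descending): 74, 74, 55, 55, 47, 47
The 2 values of 74 occupy positions 1–2 → average rank (1+2)/2 = 1.5.
The 2 values of 55 occupy positions 3–4 → average rank (3+4)/2 = 3.5.
The 2 values of 47 occupy positions 5–6 → average rank (5+6)/2 = 5.5.
Eli has value 74 → rank 1.5.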